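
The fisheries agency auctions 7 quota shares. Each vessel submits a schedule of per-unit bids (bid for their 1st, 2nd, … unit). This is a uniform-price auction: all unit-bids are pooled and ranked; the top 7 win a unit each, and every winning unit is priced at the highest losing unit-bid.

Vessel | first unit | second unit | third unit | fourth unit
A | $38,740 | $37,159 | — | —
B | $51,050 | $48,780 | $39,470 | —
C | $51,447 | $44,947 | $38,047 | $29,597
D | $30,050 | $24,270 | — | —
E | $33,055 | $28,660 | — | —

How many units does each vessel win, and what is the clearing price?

A 1, B 3, C 3; clearing price $37,159

All unit-bids, highest first — top 7: 51,447 (C-1), 51,050 (B-1), 48,780 (B-2), 44,947 (C-2), 39,470 (B-3), 38,740 (A-1), 38,047 (C-3)
First bid not allocated: $37,159.
Allocation: A 1, B 3, C 3.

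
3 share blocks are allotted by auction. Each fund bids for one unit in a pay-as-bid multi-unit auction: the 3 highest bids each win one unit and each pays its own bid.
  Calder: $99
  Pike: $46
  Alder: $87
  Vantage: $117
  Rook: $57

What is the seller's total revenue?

Bids ranked high→low: 117 (Vantage), 99 (Calder), 87 (Alder), 57 (Rook), 46 (Pike)
Winners (3 units): Vantage, Calder, Alder.
Total revenue = 117 + 99 + 87 = $303.

Total revenue: $303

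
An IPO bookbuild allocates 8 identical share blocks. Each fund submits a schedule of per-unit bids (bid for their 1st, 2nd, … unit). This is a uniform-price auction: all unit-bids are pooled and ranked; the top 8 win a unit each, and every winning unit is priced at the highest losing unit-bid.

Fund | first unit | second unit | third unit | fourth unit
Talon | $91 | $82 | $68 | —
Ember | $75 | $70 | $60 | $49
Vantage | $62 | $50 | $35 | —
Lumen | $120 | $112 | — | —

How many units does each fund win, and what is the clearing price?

Pooled unit-bids ranked (top 8): 120 (Lumen-1), 112 (Lumen-2), 91 (Talon-1), 82 (Talon-2), 75 (Ember-1), 70 (Ember-2), 68 (Talon-3), 62 (Vantage-1)
First bid not allocated: $60.
Allocation: Ember 2, Lumen 2, Talon 3, Vantage 1.

Ember 2, Lumen 2, Talon 3, Vantage 1; clearing price $60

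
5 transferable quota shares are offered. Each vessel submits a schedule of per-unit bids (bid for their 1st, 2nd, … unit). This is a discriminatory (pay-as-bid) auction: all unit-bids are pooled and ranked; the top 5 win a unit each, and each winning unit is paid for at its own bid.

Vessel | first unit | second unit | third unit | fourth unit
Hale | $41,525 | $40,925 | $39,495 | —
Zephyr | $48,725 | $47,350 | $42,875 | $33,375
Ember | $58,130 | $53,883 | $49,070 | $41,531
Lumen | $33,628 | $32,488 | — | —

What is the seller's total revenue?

All unit-bids, highest first — top 5: 58,130 (Ember-1), 53,883 (Ember-2), 49,070 (Ember-3), 48,725 (Zephyr-1), 47,350 (Zephyr-2)
Next rejected bid: $42,875 (not a price — pay-as-bid).
Each winning unit pays its own bid.
Revenue = 58,130 + 53,883 + 49,070 + 48,725 + 47,350 = $257,158.

Total revenue: $257,158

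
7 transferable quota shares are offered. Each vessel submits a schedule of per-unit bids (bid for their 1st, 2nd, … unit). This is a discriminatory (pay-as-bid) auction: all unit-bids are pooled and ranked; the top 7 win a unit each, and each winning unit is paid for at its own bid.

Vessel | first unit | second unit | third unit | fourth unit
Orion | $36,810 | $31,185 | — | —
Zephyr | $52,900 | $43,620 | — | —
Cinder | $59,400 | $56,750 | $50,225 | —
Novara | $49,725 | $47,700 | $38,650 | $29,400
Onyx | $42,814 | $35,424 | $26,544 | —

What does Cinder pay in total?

Cinder pays $166,375

Pooled unit-bids ranked (top 7): 59,400 (Cinder-1), 56,750 (Cinder-2), 52,900 (Zephyr-1), 50,225 (Cinder-3), 49,725 (Novara-1), 47,700 (Novara-2), 43,620 (Zephyr-2)
Next rejected bid: $42,814 (not a price — pay-as-bid).
Cinder's winning unit-bids: 59,400 + 56,750 + 50,225 = $166,375.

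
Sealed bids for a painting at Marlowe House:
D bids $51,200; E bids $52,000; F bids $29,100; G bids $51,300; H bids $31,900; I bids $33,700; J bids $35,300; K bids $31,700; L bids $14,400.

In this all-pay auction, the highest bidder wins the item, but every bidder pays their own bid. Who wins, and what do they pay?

Bids ranked: 52,000 (E) > 51,300 (G) > 51,200 (D) > 35,300 (J) > 33,700 (I) > 31,900 (H) > …
E is highest and takes the item; every bidder forfeits their bid.

E pays $52,000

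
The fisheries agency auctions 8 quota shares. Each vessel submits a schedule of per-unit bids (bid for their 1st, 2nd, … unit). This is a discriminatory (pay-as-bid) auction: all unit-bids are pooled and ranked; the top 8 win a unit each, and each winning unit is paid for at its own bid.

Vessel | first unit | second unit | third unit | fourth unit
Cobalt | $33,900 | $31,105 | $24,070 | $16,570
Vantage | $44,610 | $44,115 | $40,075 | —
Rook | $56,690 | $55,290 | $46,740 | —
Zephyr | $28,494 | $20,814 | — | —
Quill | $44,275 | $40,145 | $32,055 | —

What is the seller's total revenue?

Pooled unit-bids ranked (top 8): 56,690 (Rook-1), 55,290 (Rook-2), 46,740 (Rook-3), 44,610 (Vantage-1), 44,275 (Quill-1), 44,115 (Vantage-2), 40,145 (Quill-2), 40,075 (Vantage-3)
Next rejected bid: $33,900 (not a price — pay-as-bid).
Each winning unit pays its own bid.
Revenue = 56,690 + 55,290 + 46,740 + 44,610 + 44,275 + 44,115 + 40,145 + 40,075 = $371,940.

Total revenue: $371,940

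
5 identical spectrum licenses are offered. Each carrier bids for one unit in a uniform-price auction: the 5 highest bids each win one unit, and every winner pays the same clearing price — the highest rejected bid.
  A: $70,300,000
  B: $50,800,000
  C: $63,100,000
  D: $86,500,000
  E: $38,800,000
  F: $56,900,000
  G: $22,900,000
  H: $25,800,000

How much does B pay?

Sorting: 86,500,000 (D), 70,300,000 (A), 63,100,000 (C), 56,900,000 (F), 50,800,000 (B), 38,800,000 (E), 25,800,000 (H), …
The 5 highest are D, A, C, F, B.
First losing bid is E's $38,800,000, which sets the uniform price.
B wins → pays $38,800,000.

B pays $38,800,000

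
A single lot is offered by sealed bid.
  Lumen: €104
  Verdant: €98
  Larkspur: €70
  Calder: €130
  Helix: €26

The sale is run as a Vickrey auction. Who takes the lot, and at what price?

Calder pays €104

Bids in order: 130 (Calder) > 104 (Lumen) > 98 (Verdant) > 70 (Larkspur) > 26 (Helix)
Calder is highest; pays the second-highest bid, €104.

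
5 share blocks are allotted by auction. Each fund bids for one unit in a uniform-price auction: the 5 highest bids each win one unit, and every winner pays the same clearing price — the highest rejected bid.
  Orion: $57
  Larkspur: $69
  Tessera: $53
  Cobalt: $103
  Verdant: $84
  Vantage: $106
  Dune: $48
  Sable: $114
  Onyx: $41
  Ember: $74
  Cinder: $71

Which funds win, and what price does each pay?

Sorting: 114 (Sable), 106 (Vantage), 103 (Cobalt), 84 (Verdant), 74 (Ember), 71 (Cinder), 69 (Larkspur), …
The 5 highest are Sable, Vantage, Cobalt, Verdant, Ember.
Highest unsuccessful bid: $71 → clearing price.

Sable, Vantage, Cobalt, Verdant, Ember; each pays $71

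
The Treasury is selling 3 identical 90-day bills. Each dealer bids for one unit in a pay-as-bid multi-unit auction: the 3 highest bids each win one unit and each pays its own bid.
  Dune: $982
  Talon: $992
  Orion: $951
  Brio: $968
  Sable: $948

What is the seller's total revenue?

Bids ranked high→low: 992 (Talon), 982 (Dune), 968 (Brio), 951 (Orion), 948 (Sable)
Winners (3 units): Talon, Dune, Brio.
Total revenue = 992 + 982 + 968 = $2,942.

Total revenue: $2,942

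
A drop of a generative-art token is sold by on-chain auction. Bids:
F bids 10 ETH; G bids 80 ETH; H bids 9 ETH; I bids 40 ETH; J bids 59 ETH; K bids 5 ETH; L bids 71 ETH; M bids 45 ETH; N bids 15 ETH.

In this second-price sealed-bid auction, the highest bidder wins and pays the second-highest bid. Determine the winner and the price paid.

Bids in order: 80 (G) > 71 (L) > 59 (J) > 45 (M) > 40 (I) > 15 (N) > …
G wins with the highest bid; price is set by the runner-up at 71 ETH.

G pays 71 ETH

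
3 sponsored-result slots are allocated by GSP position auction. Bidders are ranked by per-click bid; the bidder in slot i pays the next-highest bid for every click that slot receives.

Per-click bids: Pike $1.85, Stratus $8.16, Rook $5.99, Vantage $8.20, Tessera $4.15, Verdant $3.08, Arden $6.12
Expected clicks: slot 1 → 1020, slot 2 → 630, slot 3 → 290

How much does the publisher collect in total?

Total revenue: $13915.90

Ranked by bid: $8.20 (Vantage) > $8.16 (Stratus) > $6.12 (Arden) > $5.99 (Rook) > …
Slot 1: Vantage pays $8.16 × 1020 = $8323.20
Slot 2: Stratus pays $6.12 × 630 = $3855.60
Slot 3: Arden pays $5.99 × 290 = $1737.10
Total = $13915.90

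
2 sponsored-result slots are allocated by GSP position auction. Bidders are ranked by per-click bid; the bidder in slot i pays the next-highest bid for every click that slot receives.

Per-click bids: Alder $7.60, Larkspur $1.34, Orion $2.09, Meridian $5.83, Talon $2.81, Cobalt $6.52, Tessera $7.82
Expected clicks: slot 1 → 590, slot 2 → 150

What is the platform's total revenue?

Total revenue: $5462.00

Sorting advertisers: $7.82 (Tessera) > $7.60 (Alder) > $6.52 (Cobalt) > …
Slot 1: Tessera pays $7.60 × 590 = $4484.00
Slot 2: Alder pays $6.52 × 150 = $978.00
Total = $5462.00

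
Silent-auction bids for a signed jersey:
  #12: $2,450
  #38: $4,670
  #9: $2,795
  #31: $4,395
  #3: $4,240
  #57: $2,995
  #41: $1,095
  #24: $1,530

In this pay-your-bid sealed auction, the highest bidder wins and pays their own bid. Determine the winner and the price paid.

Bids ranked: 4,670 (#38) > 4,395 (#31) > 4,240 (#3) > 2,995 (#57) > 2,795 (#9) > 2,450 (#12) > …
First-price: #38 pays what they bid, $4,670.

#38 pays $4,670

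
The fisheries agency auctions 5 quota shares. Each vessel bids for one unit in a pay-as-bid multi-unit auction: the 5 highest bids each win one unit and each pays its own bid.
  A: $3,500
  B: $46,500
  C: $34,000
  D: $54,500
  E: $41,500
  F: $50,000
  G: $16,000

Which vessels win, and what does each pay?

D $54,500, F $50,000, B $46,500, E $41,500, C $34,000

Ordering the bids: 54,500 (D), 50,000 (F), 46,500 (B), 41,500 (E), 34,000 (C), 16,000 (G), 3,500 (A)
Top 5: D, F, B, E, C.
Each winner pays its own bid: D $54,500, F $50,000, B $46,500, E $41,500, C $34,000.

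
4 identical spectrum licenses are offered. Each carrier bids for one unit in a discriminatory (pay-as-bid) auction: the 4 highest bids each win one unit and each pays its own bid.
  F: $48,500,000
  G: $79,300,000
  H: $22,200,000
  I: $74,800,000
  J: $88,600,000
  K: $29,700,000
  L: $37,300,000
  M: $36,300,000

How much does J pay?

Ordering the bids: 88,600,000 (J), 79,300,000 (G), 74,800,000 (I), 48,500,000 (F), 37,300,000 (L), 36,300,000 (M), …
Winners (4 units): J, G, I, F.
J wins → own bid $88,600,000.

J pays $88,600,000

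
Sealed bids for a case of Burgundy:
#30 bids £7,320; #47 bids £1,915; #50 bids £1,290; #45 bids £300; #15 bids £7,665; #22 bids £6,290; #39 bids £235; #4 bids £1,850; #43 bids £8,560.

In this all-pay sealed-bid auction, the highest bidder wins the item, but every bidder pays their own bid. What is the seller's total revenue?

Total revenue: £35,425

Bids ranked: 8,560 (#43) > 7,665 (#15) > 7,320 (#30) > 6,290 (#22) > 1,915 (#47) > 1,850 (#4) > …
Every bidder forfeits their bid regardless of winning.
Revenue = 7,320 + 1,915 + 1,290 + 300 + 7,665 + 6,290 + 235 + 1,850 + 8,560 = £35,425.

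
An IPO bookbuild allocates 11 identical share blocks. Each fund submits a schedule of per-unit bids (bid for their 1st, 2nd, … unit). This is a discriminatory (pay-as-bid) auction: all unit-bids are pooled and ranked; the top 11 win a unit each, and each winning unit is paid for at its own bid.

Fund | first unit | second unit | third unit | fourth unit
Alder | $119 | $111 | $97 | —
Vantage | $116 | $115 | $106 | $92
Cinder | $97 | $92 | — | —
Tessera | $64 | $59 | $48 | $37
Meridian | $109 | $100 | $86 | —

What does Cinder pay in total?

Cinder pays $189

Pooled unit-bids ranked (top 11): 119 (Alder-1), 116 (Vantage-1), 115 (Vantage-2), 111 (Alder-2), 109 (Meridian-1), 106 (Vantage-3), 100 (Meridian-2), 97 (Alder-3), 97 (Cinder-1), 92 (Vantage-4), 92 (Cinder-2)
Next rejected bid: $86 (not a price — pay-as-bid).
Cinder's winning unit-bids: 97 + 92 = $189.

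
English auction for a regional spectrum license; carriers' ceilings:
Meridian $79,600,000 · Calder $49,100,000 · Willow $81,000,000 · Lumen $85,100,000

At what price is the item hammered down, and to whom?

Ascending (English) auction: the price rises until one bidder remains; the winner pays the price at which the last rival dropped out.
Limits in order: 85,100,000 (Lumen) > 81,000,000 (Willow) > 79,600,000 (Meridian) > 49,100,000 (Calder)
Willow is the last rival to drop out, at $81,000,000; Lumen remains and wins at that price.

Lumen wins at $81,000,000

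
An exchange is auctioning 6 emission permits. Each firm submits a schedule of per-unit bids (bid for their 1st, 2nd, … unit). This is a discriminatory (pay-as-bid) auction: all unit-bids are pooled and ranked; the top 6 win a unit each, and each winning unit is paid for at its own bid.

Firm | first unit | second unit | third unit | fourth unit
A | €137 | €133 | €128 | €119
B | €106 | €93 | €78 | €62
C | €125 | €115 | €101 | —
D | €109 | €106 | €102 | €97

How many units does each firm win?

Pooled unit-bids ranked (top 6): 137 (A-1), 133 (A-2), 128 (A-3), 125 (C-1), 119 (A-4), 115 (C-2)
Next rejected bid: €109 (not a price — pay-as-bid).
Allocation: A 4, C 2.

A 4, C 2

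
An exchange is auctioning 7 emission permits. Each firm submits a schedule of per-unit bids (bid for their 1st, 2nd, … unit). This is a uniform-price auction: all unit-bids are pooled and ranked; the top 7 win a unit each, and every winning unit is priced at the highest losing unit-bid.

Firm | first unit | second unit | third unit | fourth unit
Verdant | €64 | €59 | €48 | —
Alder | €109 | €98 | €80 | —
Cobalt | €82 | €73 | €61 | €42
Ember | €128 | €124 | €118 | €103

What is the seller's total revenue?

Total revenue: €560

All unit-bids, highest first — top 7: 128 (Ember-1), 124 (Ember-2), 118 (Ember-3), 109 (Alder-1), 103 (Ember-4), 98 (Alder-2), 82 (Cobalt-1)
Highest rejected unit-bid = €80.
Allocation: Alder 2, Cobalt 1, Ember 4. Every unit priced at €80.
Revenue = 7 × 80 = €560.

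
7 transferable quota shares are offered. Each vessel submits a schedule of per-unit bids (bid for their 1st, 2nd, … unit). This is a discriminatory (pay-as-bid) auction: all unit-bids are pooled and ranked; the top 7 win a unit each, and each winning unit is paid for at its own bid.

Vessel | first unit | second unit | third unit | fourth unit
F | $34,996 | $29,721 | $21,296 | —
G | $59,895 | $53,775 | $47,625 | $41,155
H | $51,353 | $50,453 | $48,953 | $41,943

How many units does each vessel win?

All unit-bids, highest first — top 7: 59,895 (G-1), 53,775 (G-2), 51,353 (H-1), 50,453 (H-2), 48,953 (H-3), 47,625 (G-3), 41,943 (H-4)
Next rejected bid: $41,155 (not a price — pay-as-bid).
Allocation: G 3, H 4.

G 3, H 4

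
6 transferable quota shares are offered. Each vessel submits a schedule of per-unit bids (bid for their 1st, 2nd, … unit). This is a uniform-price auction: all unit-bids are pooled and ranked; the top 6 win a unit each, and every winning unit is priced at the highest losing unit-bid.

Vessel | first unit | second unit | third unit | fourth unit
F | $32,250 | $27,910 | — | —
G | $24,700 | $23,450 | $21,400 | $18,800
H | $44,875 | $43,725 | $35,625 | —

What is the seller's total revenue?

Total revenue: $140,700

Pooled unit-bids ranked (top 6): 44,875 (H-1), 43,725 (H-2), 35,625 (H-3), 32,250 (F-1), 27,910 (F-2), 24,700 (G-1)
First bid not allocated: $23,450.
Allocation: F 2, G 1, H 3. Every unit priced at $23,450.
Revenue = 6 × 23,450 = $140,700.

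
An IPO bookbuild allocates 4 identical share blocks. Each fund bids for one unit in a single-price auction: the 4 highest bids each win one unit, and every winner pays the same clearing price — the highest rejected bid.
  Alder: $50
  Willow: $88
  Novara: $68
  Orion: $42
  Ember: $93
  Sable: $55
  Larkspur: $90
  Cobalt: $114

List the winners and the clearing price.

Bids ranked high→low: 114 (Cobalt), 93 (Ember), 90 (Larkspur), 88 (Willow), 68 (Novara), 55 (Sable), …
Top 4: Cobalt, Ember, Larkspur, Willow.
Clearing price = highest rejected bid = $68.

Cobalt, Ember, Larkspur, Willow; each pays $68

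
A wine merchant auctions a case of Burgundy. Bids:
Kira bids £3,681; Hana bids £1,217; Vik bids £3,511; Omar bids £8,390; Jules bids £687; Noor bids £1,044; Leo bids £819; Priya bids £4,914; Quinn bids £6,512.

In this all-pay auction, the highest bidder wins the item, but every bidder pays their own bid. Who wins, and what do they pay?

Omar pays £8,390

Sorting bids: 8,390 (Omar) > 6,512 (Quinn) > 4,914 (Priya) > 3,681 (Kira) > 3,511 (Vik) > 1,217 (Hana) > …
Omar is highest and takes the item; every bidder forfeits their bid.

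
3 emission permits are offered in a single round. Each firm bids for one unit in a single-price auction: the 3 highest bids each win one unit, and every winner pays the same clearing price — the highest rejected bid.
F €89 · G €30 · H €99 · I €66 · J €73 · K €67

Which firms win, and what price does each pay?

H, F, J; each pays €67

Bids ranked high→low: 99 (H), 89 (F), 73 (J), 67 (K), 66 (I), …
Winners (3 units): H, F, J.
Clearing price = highest rejected bid = €67.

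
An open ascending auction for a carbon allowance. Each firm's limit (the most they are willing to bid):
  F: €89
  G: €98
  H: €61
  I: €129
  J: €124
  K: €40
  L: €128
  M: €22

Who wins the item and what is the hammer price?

I wins at €128

Limits in order: 129 (I) > 128 (L) > 124 (J) > 98 (G) > 89 (F) > 61 (H) > …
Bidding ends when L exits at €128; I takes it.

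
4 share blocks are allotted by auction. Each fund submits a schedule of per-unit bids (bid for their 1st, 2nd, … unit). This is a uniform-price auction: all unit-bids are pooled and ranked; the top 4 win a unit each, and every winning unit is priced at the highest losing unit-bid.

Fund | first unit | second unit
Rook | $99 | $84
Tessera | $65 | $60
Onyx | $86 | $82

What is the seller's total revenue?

Merging the schedules and taking the best 4: 99 (Rook-1), 86 (Onyx-1), 84 (Rook-2), 82 (Onyx-2)
The (k+1)-th unit-bid is $65.
Allocation: Onyx 2, Rook 2. Every unit priced at $65.
Revenue = 4 × 65 = $260.

Total revenue: $260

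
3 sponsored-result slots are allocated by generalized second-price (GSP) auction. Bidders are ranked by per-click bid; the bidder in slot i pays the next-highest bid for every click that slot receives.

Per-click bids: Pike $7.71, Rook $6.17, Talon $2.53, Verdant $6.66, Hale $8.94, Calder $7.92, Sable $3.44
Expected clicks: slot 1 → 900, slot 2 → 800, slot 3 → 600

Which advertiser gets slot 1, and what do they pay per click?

Hale; $7.92 per click

Per-click bids in order: $8.94 (Hale) > $7.92 (Calder) > $7.71 (Pike) > $6.66 (Verdant) > …
Slot 1 goes to the first-ranked bidder, Hale, who pays the next bid down: $7.92/click.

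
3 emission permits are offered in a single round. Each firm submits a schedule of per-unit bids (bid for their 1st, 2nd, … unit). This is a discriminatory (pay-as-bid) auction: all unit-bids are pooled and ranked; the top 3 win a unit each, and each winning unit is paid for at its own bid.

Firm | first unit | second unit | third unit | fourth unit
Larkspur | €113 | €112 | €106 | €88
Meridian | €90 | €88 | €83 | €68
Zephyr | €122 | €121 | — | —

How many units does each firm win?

Larkspur 1, Zephyr 2

All unit-bids, highest first — top 3: 122 (Zephyr-1), 121 (Zephyr-2), 113 (Larkspur-1)
Next rejected bid: €112 (not a price — pay-as-bid).
Allocation: Larkspur 1, Zephyr 2.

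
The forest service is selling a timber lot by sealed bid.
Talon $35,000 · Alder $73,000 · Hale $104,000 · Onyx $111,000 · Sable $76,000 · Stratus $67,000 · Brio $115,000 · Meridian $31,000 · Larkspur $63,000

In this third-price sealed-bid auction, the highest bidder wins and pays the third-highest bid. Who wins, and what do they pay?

Rule: the highest bidder wins and pays the third-highest bid.
Sorting bids: 115,000 (Brio) > 111,000 (Onyx) > 104,000 (Hale) > 76,000 (Sable) > 73,000 (Alder) > 67,000 (Stratus) > …
Brio wins; payment is bid #3 in the ranking = $104,000.

Brio pays $104,000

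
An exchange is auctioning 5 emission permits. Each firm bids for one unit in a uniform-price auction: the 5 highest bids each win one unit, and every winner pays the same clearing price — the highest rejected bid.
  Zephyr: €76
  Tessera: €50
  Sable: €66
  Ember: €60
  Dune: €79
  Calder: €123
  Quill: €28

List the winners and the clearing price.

Sorting: 123 (Calder), 79 (Dune), 76 (Zephyr), 66 (Sable), 60 (Ember), 50 (Tessera), 28 (Quill)
Winners (5 units): Calder, Dune, Zephyr, Sable, Ember.
First losing bid is Tessera's €50, which sets the uniform price.

Calder, Dune, Zephyr, Sable, Ember; each pays €50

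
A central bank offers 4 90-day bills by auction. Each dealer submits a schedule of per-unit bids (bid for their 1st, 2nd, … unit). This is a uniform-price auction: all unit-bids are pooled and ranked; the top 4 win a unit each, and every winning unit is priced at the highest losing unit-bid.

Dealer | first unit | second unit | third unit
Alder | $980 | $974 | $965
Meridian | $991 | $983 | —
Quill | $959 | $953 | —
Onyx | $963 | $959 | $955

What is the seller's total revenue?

Merging the schedules and taking the best 4: 991 (Meridian-1), 983 (Meridian-2), 980 (Alder-1), 974 (Alder-2)
Highest rejected unit-bid = $965.
Allocation: Alder 2, Meridian 2. Every unit priced at $965.
Revenue = 4 × 965 = $3,860.

Total revenue: $3,860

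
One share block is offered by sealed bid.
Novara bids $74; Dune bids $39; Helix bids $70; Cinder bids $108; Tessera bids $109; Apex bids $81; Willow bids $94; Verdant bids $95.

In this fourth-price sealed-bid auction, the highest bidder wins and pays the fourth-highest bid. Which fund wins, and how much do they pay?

Bids ranked: 109 (Tessera) > 108 (Cinder) > 95 (Verdant) > 94 (Willow) > 81 (Apex) > 74 (Novara) > …
Tessera is highest; pays the fourth-highest bid, $94.

Tessera pays $94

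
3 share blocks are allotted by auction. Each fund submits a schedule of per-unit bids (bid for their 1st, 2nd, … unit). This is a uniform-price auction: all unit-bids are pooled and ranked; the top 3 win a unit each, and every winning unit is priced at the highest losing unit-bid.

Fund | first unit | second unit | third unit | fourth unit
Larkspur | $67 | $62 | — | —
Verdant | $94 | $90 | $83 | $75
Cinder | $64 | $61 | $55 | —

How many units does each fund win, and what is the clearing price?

Verdant 3; clearing price $75

All unit-bids, highest first — top 3: 94 (Verdant-1), 90 (Verdant-2), 83 (Verdant-3)
The (k+1)-th unit-bid is $75.
Allocation: Verdant 3.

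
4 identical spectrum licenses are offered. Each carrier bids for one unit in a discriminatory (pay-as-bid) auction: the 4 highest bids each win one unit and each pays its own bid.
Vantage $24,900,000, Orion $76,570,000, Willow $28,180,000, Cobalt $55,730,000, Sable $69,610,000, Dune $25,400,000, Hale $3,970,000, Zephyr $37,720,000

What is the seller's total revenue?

Total revenue: $239,630,000

Ordering the bids: 76,570,000 (Orion), 69,610,000 (Sable), 55,730,000 (Cobalt), 37,720,000 (Zephyr), 28,180,000 (Willow), 25,400,000 (Dune), …
The 4 highest are Orion, Sable, Cobalt, Zephyr.
Total revenue = 76,570,000 + 69,610,000 + 55,730,000 + 37,720,000 = $239,630,000.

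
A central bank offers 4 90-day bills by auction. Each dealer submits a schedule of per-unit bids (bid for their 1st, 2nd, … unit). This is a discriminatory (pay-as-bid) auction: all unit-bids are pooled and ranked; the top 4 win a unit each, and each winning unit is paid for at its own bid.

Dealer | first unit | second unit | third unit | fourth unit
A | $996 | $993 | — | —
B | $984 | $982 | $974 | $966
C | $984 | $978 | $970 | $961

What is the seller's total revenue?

Total revenue: $3,957

Merging the schedules and taking the best 4: 996 (A-1), 993 (A-2), 984 (B-1), 984 (C-1)
Next rejected bid: $982 (not a price — pay-as-bid).
Each winning unit pays its own bid.
Revenue = 996 + 993 + 984 + 984 = $3,957.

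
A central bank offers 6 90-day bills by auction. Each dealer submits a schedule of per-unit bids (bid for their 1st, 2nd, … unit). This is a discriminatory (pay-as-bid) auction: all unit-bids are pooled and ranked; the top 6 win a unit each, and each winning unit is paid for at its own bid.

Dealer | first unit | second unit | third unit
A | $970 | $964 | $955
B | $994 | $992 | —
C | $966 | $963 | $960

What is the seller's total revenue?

Merging the schedules and taking the best 6: 994 (B-1), 992 (B-2), 970 (A-1), 966 (C-1), 964 (A-2), 963 (C-2)
Next rejected bid: $960 (not a price — pay-as-bid).
Each winning unit pays its own bid.
Revenue = 994 + 992 + 970 + 966 + 964 + 963 = $5,849.

Total revenue: $5,849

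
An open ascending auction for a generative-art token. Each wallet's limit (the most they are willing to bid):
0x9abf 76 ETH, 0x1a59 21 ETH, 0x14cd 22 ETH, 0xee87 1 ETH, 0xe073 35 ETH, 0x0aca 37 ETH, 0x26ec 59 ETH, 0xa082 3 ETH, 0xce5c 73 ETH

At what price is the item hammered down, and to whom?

0x9abf wins at 73 ETH

Limits ranked: 76 (0x9abf) > 73 (0xce5c) > 59 (0x26ec) > 37 (0x0aca) > 35 (0xe073) > 22 (0x14cd) > …
Once the price passes 73 ETH, only 0x9abf is left; the hammer falls at 0xce5c's limit of 73 ETH.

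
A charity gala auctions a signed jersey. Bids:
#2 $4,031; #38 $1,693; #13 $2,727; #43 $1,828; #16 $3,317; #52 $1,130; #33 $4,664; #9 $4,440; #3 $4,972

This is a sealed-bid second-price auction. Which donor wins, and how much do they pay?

Bids ranked: 4,972 (#3) > 4,664 (#33) > 4,440 (#9) > 4,031 (#2) > 3,317 (#16) > 2,727 (#13) > …
#3 is highest; pays the second-highest bid, $4,664.

#3 pays $4,664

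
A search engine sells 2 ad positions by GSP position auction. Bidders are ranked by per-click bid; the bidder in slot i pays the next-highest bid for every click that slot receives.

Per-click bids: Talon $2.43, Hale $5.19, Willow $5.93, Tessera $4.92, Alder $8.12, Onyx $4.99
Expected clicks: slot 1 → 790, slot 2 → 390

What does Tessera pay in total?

Sorting advertisers: $8.12 (Alder) > $5.93 (Willow) > $5.19 (Hale) > …
Tessera ranks below slot 2 → no slot, pays nothing.

Tessera pays $0.00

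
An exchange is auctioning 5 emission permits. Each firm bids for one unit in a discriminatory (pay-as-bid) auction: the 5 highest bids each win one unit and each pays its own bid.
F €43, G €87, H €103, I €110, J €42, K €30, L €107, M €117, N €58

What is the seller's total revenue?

Total revenue: €524

Sorting: 117 (M), 110 (I), 107 (L), 103 (H), 87 (G), 58 (N), 43 (F), …
Winners (5 units): M, I, L, H, G.
Total revenue = 117 + 110 + 107 + 103 + 87 = €524.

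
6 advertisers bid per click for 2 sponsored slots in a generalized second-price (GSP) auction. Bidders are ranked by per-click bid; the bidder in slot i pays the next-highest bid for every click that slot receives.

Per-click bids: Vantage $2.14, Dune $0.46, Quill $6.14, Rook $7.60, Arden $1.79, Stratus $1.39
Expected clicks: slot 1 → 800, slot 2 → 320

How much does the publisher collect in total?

Per-click bids in order: $7.60 (Rook) > $6.14 (Quill) > $2.14 (Vantage) > …
Slot 1: Rook pays $6.14 × 800 = $4912.00
Slot 2: Quill pays $2.14 × 320 = $684.80
Total = $5596.80

Total revenue: $5596.80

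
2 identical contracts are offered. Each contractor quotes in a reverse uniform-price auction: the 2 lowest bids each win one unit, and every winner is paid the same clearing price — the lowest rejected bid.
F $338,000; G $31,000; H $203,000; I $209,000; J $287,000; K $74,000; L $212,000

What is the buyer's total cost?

Total cost: $406,000

Bids ranked low→high: 31,000 (G), 74,000 (K), 203,000 (H), 209,000 (I), …
Winners (2 units): G, K.
Clearing price = lowest rejected bid = $203,000.
Total cost = 2 × $203,000 = $406,000.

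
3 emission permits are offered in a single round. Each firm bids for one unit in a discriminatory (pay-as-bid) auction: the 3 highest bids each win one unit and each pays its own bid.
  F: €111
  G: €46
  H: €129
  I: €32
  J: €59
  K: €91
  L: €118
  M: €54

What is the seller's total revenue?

Ordering the bids: 129 (H), 118 (L), 111 (F), 91 (K), 59 (J), …
Top 3: H, L, F.
Total revenue = 129 + 118 + 111 = €358.

Total revenue: €358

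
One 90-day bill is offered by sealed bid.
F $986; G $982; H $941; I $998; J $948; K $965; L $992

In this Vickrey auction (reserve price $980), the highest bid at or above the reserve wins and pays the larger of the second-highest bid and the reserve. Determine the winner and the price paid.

I pays $992

Rule: the highest bid at or above the reserve wins and pays the larger of the second-highest bid and the reserve.
Bids ranked: 998 (I) > 992 (L) > 986 (F) > 982 (G) > 965 (K) > 948 (J) > …
Highest eligible bid: I at $998.
max(second-highest $992, reserve $980) = $992; the reserve does not bind.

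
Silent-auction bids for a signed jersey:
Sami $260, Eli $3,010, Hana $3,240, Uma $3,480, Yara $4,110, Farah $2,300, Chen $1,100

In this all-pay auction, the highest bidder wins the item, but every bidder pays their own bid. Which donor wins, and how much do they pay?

All-pay auction: the highest bidder wins the item, but every bidder pays their own bid.
Bids in order: 4,110 (Yara) > 3,480 (Uma) > 3,240 (Hana) > 3,010 (Eli) > 2,300 (Farah) > 1,100 (Chen) > …
Yara is highest and takes the item; every bidder forfeits their bid.

Yara pays $4,110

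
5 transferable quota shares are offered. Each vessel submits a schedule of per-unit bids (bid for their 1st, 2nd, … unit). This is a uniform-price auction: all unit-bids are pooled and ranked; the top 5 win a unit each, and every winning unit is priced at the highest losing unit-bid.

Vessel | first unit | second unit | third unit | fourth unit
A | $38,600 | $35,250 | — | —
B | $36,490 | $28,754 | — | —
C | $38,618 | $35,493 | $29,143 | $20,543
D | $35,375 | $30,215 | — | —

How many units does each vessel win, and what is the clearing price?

Merging the schedules and taking the best 5: 38,618 (C-1), 38,600 (A-1), 36,490 (B-1), 35,493 (C-2), 35,375 (D-1)
First bid not allocated: $35,250.
Allocation: A 1, B 1, C 2, D 1.

A 1, B 1, C 2, D 1; clearing price $35,250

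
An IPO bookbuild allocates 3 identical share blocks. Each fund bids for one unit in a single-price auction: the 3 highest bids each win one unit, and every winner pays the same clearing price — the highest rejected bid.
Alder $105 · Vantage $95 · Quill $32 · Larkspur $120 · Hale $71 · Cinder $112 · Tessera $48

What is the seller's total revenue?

Ordering the bids: 120 (Larkspur), 112 (Cinder), 105 (Alder), 95 (Vantage), 71 (Hale), …
Top 3: Larkspur, Cinder, Alder.
Clearing price = highest rejected bid = $95.
Total revenue = 3 × $95 = $285.

Total revenue: $285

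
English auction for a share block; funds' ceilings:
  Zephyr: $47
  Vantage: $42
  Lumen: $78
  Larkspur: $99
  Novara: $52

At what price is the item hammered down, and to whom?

Larkspur wins at $78

Sorting limits: 99 (Larkspur) > 78 (Lumen) > 52 (Novara) > 47 (Zephyr) > 42 (Vantage)
Lumen is the last rival to drop out, at $78; Larkspur remains and wins at that price.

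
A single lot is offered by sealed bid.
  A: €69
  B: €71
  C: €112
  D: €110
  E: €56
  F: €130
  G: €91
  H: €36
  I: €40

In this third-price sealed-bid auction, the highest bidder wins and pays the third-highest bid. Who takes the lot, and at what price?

F pays €110

Rule: the highest bidder wins and pays the third-highest bid.
Bids in order: 130 (F) > 112 (C) > 110 (D) > 91 (G) > 71 (B) > 69 (A) > …
F is highest; pays the third-highest bid, €110.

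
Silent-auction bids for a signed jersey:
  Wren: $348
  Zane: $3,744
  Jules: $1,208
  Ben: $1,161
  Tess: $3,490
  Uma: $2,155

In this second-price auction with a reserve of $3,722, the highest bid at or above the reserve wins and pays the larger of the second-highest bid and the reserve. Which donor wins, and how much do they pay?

Sorting bids: 3,744 (Zane) > 3,490 (Tess) > 2,155 (Uma) > 1,208 (Jules) > 1,161 (Ben) > 348 (Wren)
Zane has the top bid at or above the reserve ($3,744).
Second-highest bid $3,490 is below the reserve $3,722, so the reserve binds → payment $3,722.

Zane pays $3,722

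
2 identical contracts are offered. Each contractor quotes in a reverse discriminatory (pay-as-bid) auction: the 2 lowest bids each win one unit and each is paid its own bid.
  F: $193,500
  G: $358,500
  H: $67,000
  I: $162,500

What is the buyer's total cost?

Total cost: $229,500

Bids ranked low→high: 67,000 (H), 162,500 (I), 193,500 (F), 358,500 (G)
Winners (2 units): H, I.
Total cost = 67,000 + 162,500 = $229,500.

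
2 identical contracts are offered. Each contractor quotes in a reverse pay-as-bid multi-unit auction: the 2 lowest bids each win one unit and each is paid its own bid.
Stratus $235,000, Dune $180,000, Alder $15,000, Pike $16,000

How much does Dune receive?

Bids ranked low→high: 15,000 (Alder), 16,000 (Pike), 180,000 (Dune), 235,000 (Stratus)
Winners (2 units): Alder, Pike.
Dune does not win → $0.

Dune is paid $0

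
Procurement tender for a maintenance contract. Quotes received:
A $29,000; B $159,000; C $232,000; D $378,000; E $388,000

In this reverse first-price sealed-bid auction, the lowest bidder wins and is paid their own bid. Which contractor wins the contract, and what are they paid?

A is paid $29,000

Reverse first-price sealed-bid auction: the lowest bidder wins and is paid their own bid.
Sorting bids: 29,000 (A) < 159,000 (B) < 232,000 (C) < 378,000 (D) < 388,000 (E)
A is lowest → is paid own bid, $29,000.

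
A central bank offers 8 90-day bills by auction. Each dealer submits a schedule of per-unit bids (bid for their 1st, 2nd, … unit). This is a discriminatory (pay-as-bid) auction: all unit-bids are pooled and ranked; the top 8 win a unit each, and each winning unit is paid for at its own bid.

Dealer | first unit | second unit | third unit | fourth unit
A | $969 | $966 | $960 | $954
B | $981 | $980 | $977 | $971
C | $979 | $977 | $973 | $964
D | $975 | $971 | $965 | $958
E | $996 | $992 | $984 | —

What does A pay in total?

A pays $0

Pooled unit-bids ranked (top 8): 996 (E-1), 992 (E-2), 984 (E-3), 981 (B-1), 980 (B-2), 979 (C-1), 977 (B-3), 977 (C-2)
Next rejected bid: $975 (not a price — pay-as-bid).
A wins no units.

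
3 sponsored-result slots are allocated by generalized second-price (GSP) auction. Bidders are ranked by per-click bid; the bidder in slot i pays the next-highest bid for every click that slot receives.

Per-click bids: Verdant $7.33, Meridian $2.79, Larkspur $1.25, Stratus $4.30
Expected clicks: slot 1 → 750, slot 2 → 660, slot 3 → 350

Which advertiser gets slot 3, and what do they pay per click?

Meridian; $1.25 per click

Per-click bids in order: $7.33 (Verdant) > $4.30 (Stratus) > $2.79 (Meridian) > $1.25 (Larkspur)
Slot 3 goes to the third-ranked bidder, Meridian, who pays the next bid down: $1.25/click.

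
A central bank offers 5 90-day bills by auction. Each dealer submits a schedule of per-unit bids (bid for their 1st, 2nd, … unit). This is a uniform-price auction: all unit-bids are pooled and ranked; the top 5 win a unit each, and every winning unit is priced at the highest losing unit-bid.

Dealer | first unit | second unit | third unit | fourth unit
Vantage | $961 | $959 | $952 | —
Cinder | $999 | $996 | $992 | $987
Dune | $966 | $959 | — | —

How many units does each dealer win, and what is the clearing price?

Merging the schedules and taking the best 5: 999 (Cinder-1), 996 (Cinder-2), 992 (Cinder-3), 987 (Cinder-4), 966 (Dune-1)
The (k+1)-th unit-bid is $961.
Allocation: Cinder 4, Dune 1.

Cinder 4, Dune 1; clearing price $961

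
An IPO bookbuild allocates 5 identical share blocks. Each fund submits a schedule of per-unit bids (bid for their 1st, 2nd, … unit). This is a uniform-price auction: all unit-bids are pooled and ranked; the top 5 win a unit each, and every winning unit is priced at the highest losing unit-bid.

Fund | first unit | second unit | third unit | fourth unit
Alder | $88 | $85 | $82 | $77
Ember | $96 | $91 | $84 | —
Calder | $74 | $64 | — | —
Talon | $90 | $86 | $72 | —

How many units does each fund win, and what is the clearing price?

All unit-bids, highest first — top 5: 96 (Ember-1), 91 (Ember-2), 90 (Talon-1), 88 (Alder-1), 86 (Talon-2)
The (k+1)-th unit-bid is $85.
Allocation: Alder 1, Ember 2, Talon 2.

Alder 1, Ember 2, Talon 2; clearing price $85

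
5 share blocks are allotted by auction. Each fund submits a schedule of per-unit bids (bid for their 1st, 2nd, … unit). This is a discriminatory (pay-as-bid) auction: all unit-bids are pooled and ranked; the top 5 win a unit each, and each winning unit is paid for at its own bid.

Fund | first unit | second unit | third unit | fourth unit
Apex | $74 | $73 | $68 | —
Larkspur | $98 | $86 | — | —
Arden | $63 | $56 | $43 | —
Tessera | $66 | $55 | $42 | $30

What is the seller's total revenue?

Total revenue: $399

All unit-bids, highest first — top 5: 98 (Larkspur-1), 86 (Larkspur-2), 74 (Apex-1), 73 (Apex-2), 68 (Apex-3)
Next rejected bid: $66 (not a price — pay-as-bid).
Each winning unit pays its own bid.
Revenue = 98 + 86 + 74 + 73 + 68 = $399.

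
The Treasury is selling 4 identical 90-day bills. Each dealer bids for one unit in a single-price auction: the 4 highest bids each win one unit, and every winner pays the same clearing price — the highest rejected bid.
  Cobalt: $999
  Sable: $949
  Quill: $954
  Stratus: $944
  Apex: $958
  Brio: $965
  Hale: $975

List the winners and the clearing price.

Cobalt, Hale, Brio, Apex; each pays $954

Bids ranked high→low: 999 (Cobalt), 975 (Hale), 965 (Brio), 958 (Apex), 954 (Quill), 949 (Sable), …
Winners (4 units): Cobalt, Hale, Brio, Apex.
First losing bid is Quill's $954, which sets the uniform price.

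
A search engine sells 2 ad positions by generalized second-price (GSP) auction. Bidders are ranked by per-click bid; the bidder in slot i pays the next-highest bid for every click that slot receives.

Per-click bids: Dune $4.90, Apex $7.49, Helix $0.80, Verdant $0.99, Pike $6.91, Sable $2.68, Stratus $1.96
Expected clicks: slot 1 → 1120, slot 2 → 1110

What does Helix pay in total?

Ranked by bid: $7.49 (Apex) > $6.91 (Pike) > $4.90 (Dune) > …
Helix ranks below slot 2 → no slot, pays nothing.

Helix pays $0.00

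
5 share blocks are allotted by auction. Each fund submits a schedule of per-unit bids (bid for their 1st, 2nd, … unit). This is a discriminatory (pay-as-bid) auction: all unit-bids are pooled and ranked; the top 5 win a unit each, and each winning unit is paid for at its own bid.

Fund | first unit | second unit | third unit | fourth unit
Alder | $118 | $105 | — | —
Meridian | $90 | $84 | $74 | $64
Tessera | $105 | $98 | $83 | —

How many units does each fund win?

All unit-bids, highest first — top 5: 118 (Alder-1), 105 (Alder-2), 105 (Tessera-1), 98 (Tessera-2), 90 (Meridian-1)
Next rejected bid: $84 (not a price — pay-as-bid).
Allocation: Alder 2, Meridian 1, Tessera 2.

Alder 2, Meridian 1, Tessera 2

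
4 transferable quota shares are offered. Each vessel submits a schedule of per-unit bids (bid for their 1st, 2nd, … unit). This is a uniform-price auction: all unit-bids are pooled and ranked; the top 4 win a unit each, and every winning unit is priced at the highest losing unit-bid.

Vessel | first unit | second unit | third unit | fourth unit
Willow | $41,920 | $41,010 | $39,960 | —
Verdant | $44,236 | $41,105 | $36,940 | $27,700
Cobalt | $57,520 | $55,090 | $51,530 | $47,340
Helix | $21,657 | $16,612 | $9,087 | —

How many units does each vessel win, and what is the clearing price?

All unit-bids, highest first — top 4: 57,520 (Cobalt-1), 55,090 (Cobalt-2), 51,530 (Cobalt-3), 47,340 (Cobalt-4)
The (k+1)-th unit-bid is $44,236.
Allocation: Cobalt 4.

Cobalt 4; clearing price $44,236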